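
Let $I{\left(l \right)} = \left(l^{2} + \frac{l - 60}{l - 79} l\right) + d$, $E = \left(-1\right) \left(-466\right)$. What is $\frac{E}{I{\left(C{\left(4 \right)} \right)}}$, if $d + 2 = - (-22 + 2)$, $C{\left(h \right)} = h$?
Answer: $\frac{17475}{1387} \approx 12.599$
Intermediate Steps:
$E = 466$
$d = 18$ ($d = -2 - \left(-22 + 2\right) = -2 - -20 = -2 + 20 = 18$)
$I{\left(l \right)} = 18 + l^{2} + \frac{l \left(-60 + l\right)}{-79 + l}$ ($I{\left(l \right)} = \left(l^{2} + \frac{l - 60}{l - 79} l\right) + 18 = \left(l^{2} + \frac{-60 + l}{-79 + l} l\right) + 18 = \left(l^{2} + \frac{l \left(-60 + l\right)}{-79 + l}\right) + 18 = 18 + l^{2} + \frac{l \left(-60 + l\right)}{-79 + l}$)
$\frac{E}{I{\left(C{\left(4 \right)} \right)}} = \frac{466}{\frac{1}{-79 + 4} \left(-1422 + 4^{3} - 78 \cdot 4^{2} - 168\right)} = \frac{466}{\frac{1}{-75} \left(-1422 + 64 - 1248 - 168\right)} = \frac{466}{\left(- \frac{1}{75}\right) \left(-1422 + 64 - 1248 - 168\right)} = \frac{466}{\left(- \frac{1}{75}\right) \left(-2774\right)} = \frac{466}{\frac{2774}{75}} = 466 \cdot \frac{75}{2774} = \frac{17475}{1387}$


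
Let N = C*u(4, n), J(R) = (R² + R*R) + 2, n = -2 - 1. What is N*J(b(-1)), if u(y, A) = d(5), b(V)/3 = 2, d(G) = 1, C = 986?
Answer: 72964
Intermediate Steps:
b(V) = 6 (b(V) = 3*2 = 6)
n = -3
u(y, A) = 1
J(R) = 2 + 2*R² (J(R) = (R² + R²) + 2 = 2*R² + 2 = 2 + 2*R²)
N = 986 (N = 986*1 = 986)
N*J(b(-1)) = 986*(2 + 2*6²) = 986*(2 + 2*36) = 986*(2 + 72) = 986*74 = 72964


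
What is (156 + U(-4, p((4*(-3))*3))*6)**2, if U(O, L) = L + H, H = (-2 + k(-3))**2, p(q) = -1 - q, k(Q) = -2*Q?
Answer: 213444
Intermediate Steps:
H = 16 (H = (-2 - 2*(-3))**2 = (-2 + 6)**2 = 4**2 = 16)
U(O, L) = 16 + L (U(O, L) = L + 16 = 16 + L)
(156 + U(-4, p((4*(-3))*3))*6)**2 = (156 + (16 + (-1 - 4*(-3)*3))*6)**2 = (156 + (16 + (-1 - (-12)*3))*6)**2 = (156 + (16 + (-1 - 1*(-36)))*6)**2 = (156 + (16 + (-1 + 36))*6)**2 = (156 + (16 + 35)*6)**2 = (156 + 51*6)**2 = (156 + 306)**2 = 462**2 = 213444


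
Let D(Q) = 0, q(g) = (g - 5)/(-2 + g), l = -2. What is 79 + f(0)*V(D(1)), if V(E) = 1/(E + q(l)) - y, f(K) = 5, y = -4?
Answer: 713/7 ≈ 101.86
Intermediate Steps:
q(g) = (-5 + g)/(-2 + g)
V(E) = 4 + 1/(7/4 + E) (V(E) = 1/(E + (-5 - 2)/(-2 - 2)) - 1*(-4) = 1/(E - 7/(-4)) + 4 = 1/(E - 1/4*(-7)) + 4 = 1/(E + 7/4) + 4 = 1/(7/4 + E) + 4 = 4 + 1/(7/4 + E))
79 + f(0)*V(D(1)) = 79 + 5*(16*(2 + 0)/(7 + 4*0)) = 79 + 5*(16*2/(7 + 0)) = 79 + 5*(16*2/7) = 79 + 5*(16*(1/7)*2) = 79 + 5*(32/7) = 79 + 160/7 = 713/7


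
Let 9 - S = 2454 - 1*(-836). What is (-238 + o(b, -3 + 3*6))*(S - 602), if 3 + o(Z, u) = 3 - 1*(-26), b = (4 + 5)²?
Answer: 823196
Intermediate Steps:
S = -3281 (S = 9 - (2454 - 1*(-836)) = 9 - (2454 + 836) = 9 - 1*3290 = 9 - 3290 = -3281)
b = 81 (b = 9² = 81)
o(Z, u) = 26 (o(Z, u) = -3 + (3 - 1*(-26)) = -3 + (3 + 26) = -3 + 29 = 26)
(-238 + o(b, -3 + 3*6))*(S - 602) = (-238 + 26)*(-3281 - 602) = -212*(-3883) = 823196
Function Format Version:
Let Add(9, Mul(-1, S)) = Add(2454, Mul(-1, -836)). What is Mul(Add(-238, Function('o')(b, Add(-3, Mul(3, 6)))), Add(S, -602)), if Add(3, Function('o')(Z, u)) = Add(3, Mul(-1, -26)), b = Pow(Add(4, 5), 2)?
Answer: 823196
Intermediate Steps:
S = -3281 (S = Add(9, Mul(-1, Add(2454, Mul(-1, -836)))) = Add(9, Mul(-1, Add(2454, 836))) = Add(9, Mul(-1, 3290)) = Add(9, -3290) = -3281)
b = 81 (b = Pow(9, 2) = 81)
Function('o')(Z, u) = 26 (Function('o')(Z, u) = Add(-3, Add(3, Mul(-1, -26))) = Add(-3, Add(3, 26)) = Add(-3, 29) = 26)
Mul(Add(-238, Function('o')(b, Add(-3, Mul(3, 6)))), Add(S, -602)) = Mul(Add(-238, 26), Add(-3281, -602)) = Mul(-212, -3883) = 823196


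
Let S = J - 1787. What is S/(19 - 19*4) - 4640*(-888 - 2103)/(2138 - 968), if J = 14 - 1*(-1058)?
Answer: 2932949/247 ≈ 11874.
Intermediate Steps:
J = 1072 (J = 14 + 1058 = 1072)
S = -715 (S = 1072 - 1787 = -715)
S/(19 - 19*4) - 4640*(-888 - 2103)/(2138 - 968) = -715/(19 - 19*4) - 4640*(-888 - 2103)/(2138 - 968) = -715/(19 - 76) - 4640/(1170/(-2991)) = -715/(-57) - 4640/(1170*(-1/2991)) = -715*(-1/57) - 4640/(-390/997) = 715/57 - 4640*(-997/390) = 715/57 + 462608/39 = 2932949/247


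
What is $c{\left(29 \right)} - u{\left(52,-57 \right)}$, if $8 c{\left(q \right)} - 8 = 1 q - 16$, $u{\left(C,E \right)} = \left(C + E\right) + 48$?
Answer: $- \frac{323}{8} \approx -40.375$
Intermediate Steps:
$u{\left(C,E \right)} = 48 + C + E$
$c{\left(q \right)} = -1 + \frac{q}{8}$ ($c{\left(q \right)} = 1 + \frac{1 q - 16}{8} = 1 + \frac{q - 16}{8} = 1 + \frac{-16 + q}{8} = 1 + \left(-2 + \frac{q}{8}\right) = -1 + \frac{q}{8}$)
$c{\left(29 \right)} - u{\left(52,-57 \right)} = \left(-1 + \frac{1}{8} \cdot 29\right) - \left(48 + 52 - 57\right) = \left(-1 + \frac{29}{8}\right) - 43 = \frac{21}{8} - 43 = - \frac{323}{8}$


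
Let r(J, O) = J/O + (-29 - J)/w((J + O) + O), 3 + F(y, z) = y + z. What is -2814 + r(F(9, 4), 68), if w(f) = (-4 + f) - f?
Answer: -190679/68 ≈ -2804.1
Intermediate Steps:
w(f) = -4
F(y, z) = -3 + y + z (F(y, z) = -3 + (y + z) = -3 + y + z)
r(J, O) = 29/4 + J/4 + J/O (r(J, O) = J/O + (-29 - J)/(-4) = J/O + (-29 - J)*(-1/4) = J/O + (29/4 + J/4) = 29/4 + J/4 + J/O)
-2814 + r(F(9, 4), 68) = -2814 + ((-3 + 9 + 4) + (1/4)*68*(29 + (-3 + 9 + 4)))/68 = -2814 + (10 + (1/4)*68*(29 + 10))/68 = -2814 + (10 + (1/4)*68*39)/68 = -2814 + (10 + 663)/68 = -2814 + (1/68)*673 = -2814 + 673/68 = -190679/68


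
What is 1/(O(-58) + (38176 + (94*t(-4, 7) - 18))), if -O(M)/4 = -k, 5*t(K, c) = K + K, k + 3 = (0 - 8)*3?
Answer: 5/189498 ≈ 2.6386e-5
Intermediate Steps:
k = -27 (k = -3 + (0 - 8)*3 = -3 - 8*3 = -3 - 24 = -27)
t(K, c) = 2*K/5 (t(K, c) = (K + K)/5 = (2*K)/5 = 2*K/5)
O(M) = -108 (O(M) = -(-4)*(-27) = -4*27 = -108)
1/(O(-58) + (38176 + (94*t(-4, 7) - 18))) = 1/(-108 + (38176 + (94*((2/5)*(-4)) - 18))) = 1/(-108 + (38176 + (94*(-8/5) - 18))) = 1/(-108 + (38176 + (-752/5 - 18))) = 1/(-108 + (38176 - 842/5)) = 1/(-108 + 190038/5) = 1/(189498/5) = 5/189498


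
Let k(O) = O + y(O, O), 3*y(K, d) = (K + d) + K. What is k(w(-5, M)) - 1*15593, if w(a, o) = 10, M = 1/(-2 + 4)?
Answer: -15573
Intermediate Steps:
y(K, d) = d/3 + 2*K/3 (y(K, d) = ((K + d) + K)/3 = (d + 2*K)/3 = d/3 + 2*K/3)
M = ½ (M = 1/2 = ½ ≈ 0.50000)
k(O) = 2*O (k(O) = O + (O/3 + 2*O/3) = O + O = 2*O)
k(w(-5, M)) - 1*15593 = 2*10 - 1*15593 = 20 - 15593 = -15573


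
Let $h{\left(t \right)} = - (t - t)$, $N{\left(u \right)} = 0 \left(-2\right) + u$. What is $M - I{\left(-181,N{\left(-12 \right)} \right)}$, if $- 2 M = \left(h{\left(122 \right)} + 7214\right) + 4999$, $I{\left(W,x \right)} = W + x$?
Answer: $- \frac{11827}{2} \approx -5913.5$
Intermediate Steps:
$N{\left(u \right)} = u$ ($N{\left(u \right)} = 0 + u = u$)
$h{\left(t \right)} = 0$ ($h{\left(t \right)} = \left(-1\right) 0 = 0$)
$M = - \frac{12213}{2}$ ($M = - \frac{\left(0 + 7214\right) + 4999}{2} = - \frac{7214 + 4999}{2} = \left(- \frac{1}{2}\right) 12213 = - \frac{12213}{2} \approx -6106.5$)
$M - I{\left(-181,N{\left(-12 \right)} \right)} = - \frac{12213}{2} - \left(-181 - 12\right) = - \frac{12213}{2} - -193 = - \frac{12213}{2} + 193 = - \frac{11827}{2}$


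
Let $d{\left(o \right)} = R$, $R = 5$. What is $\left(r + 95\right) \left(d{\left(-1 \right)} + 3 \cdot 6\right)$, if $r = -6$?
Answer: $2047$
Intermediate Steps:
$d{\left(o \right)} = 5$
$\left(r + 95\right) \left(d{\left(-1 \right)} + 3 \cdot 6\right) = \left(-6 + 95\right) \left(5 + 3 \cdot 6\right) = 89 \left(5 + 18\right) = 89 \cdot 23 = 2047$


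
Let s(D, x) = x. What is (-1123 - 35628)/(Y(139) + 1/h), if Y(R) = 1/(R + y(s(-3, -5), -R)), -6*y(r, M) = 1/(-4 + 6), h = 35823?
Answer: -2194657298691/431543 ≈ -5.0856e+6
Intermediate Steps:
y(r, M) = -1/12 (y(r, M) = -1/(6*(-4 + 6)) = -⅙/2 = -⅙*½ = -1/12)
Y(R) = 1/(-1/12 + R) (Y(R) = 1/(R - 1/12) = 1/(-1/12 + R))
(-1123 - 35628)/(Y(139) + 1/h) = (-1123 - 35628)/(12/(-1 + 12*139) + 1/35823) = -36751/(12/(-1 + 1668) + 1/35823) = -36751/(12/1667 + 1/35823) = -36751/431543/59716941 = -36751*59716941/431543 = -2194657298691/431543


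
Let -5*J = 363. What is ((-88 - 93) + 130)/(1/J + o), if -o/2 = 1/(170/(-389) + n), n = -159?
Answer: 1148194773/27691 ≈ 41465.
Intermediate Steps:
J = -363/5 (J = -⅕*363 = -363/5 ≈ -72.600)
o = 778/62021 (o = -2/(170/(-389) - 159) = -2/(170*(-1/389) - 159) = -2/(-170/389 - 159) = -2/(-62021/389) = -2*(-389/62021) = 778/62021 ≈ 0.012544)
((-88 - 93) + 130)/(1/J + o) = ((-88 - 93) + 130)/(1/(-363/5) + 778/62021) = (-181 + 130)/(-5/363 + 778/62021) = -51/(-27691/22513623) = -51*(-22513623/27691) = 1148194773/27691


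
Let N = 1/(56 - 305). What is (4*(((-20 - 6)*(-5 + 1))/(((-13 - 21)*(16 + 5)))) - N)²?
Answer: 32661225/97555129 ≈ 0.33480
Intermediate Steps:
N = -1/249 (N = 1/(-249) = -1/249 ≈ -0.0040161)
(4*(((-20 - 6)*(-5 + 1))/(((-13 - 21)*(16 + 5)))) - N)² = (4*(((-20 - 6)*(-5 + 1))/(((-13 - 21)*(16 + 5)))) - 1*(-1/249))² = (4*((-26*(-4))/((-34*21))) + 1/249)² = (4*(104/(-714)) + 1/249)² = (4*(104*(-1/714)) + 1/249)² = (4*(-52/357) + 1/249)² = (-208/357 + 1/249)² = (-5715/9877)² = 32661225/97555129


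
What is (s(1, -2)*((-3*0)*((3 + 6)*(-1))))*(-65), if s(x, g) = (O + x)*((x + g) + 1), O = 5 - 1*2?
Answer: 0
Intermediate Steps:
O = 3 (O = 5 - 2 = 3)
s(x, g) = (3 + x)*(1 + g + x) (s(x, g) = (3 + x)*((x + g) + 1) = (3 + x)*((g + x) + 1) = (3 + x)*(1 + g + x))
(s(1, -2)*((-3*0)*((3 + 6)*(-1))))*(-65) = ((3 + 1**2 + 3*(-2) + 4*1 - 2*1)*((-3*0)*((3 + 6)*(-1))))*(-65) = ((3 + 1 - 6 + 4 - 2)*(0*(9*(-1))))*(-65) = (0*(0*(-9)))*(-65) = (0*0)*(-65) = 0*(-65) = 0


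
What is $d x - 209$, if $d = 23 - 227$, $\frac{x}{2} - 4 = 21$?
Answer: $-10409$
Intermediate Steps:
$x = 50$ ($x = 8 + 2 \cdot 21 = 8 + 42 = 50$)
$d = -204$
$d x - 209 = \left(-204\right) 50 - 209 = -10200 - 209 = -10409$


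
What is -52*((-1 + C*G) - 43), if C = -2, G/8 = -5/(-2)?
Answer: 4368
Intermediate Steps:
G = 20 (G = 8*(-5/(-2)) = 8*(-5*(-½)) = 8*(5/2) = 20)
-52*((-1 + C*G) - 43) = -52*((-1 - 2*20) - 43) = -52*((-1 - 40) - 43) = -52*(-41 - 43) = -52*(-84) = 4368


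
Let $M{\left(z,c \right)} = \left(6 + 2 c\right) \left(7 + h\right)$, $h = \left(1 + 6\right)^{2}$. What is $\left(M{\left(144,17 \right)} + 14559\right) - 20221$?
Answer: $-3422$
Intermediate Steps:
$h = 49$ ($h = 7^{2} = 49$)
$M{\left(z,c \right)} = 336 + 112 c$ ($M{\left(z,c \right)} = \left(6 + 2 c\right) \left(7 + 49\right) = \left(6 + 2 c\right) 56 = 336 + 112 c$)
$\left(M{\left(144,17 \right)} + 14559\right) - 20221 = \left(\left(336 + 112 \cdot 17\right) + 14559\right) - 20221 = \left(\left(336 + 1904\right) + 14559\right) - 20221 = \left(2240 + 14559\right) - 20221 = 16799 - 20221 = -3422$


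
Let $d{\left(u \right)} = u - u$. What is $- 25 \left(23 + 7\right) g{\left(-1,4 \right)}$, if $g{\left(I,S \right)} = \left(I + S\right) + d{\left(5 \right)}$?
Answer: $-2250$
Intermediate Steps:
$d{\left(u \right)} = 0$
$g{\left(I,S \right)} = I + S$ ($g{\left(I,S \right)} = \left(I + S\right) + 0 = I + S$)
$- 25 \left(23 + 7\right) g{\left(-1,4 \right)} = - 25 \left(23 + 7\right) \left(-1 + 4\right) = \left(-25\right) 30 \cdot 3 = \left(-750\right) 3 = -2250$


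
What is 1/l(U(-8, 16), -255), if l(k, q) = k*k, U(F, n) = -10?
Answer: 1/100 ≈ 0.010000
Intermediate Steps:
l(k, q) = k**2
1/l(U(-8, 16), -255) = 1/((-10)**2) = 1/100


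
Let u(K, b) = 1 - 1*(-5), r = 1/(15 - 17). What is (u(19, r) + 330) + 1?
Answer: 337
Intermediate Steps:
r = -1/2 (r = 1/(-2) = -1/2 ≈ -0.50000)
u(K, b) = 6 (u(K, b) = 1 + 5 = 6)
(u(19, r) + 330) + 1 = (6 + 330) + 1 = 336 + 1 = 337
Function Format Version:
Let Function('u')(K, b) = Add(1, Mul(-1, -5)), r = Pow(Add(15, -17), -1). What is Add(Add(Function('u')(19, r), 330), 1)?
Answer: 337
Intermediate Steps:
r = Rational(-1, 2) (r = Pow(-2, -1) = Rational(-1, 2) ≈ -0.50000)
Function('u')(K, b) = 6 (Function('u')(K, b) = Add(1, 5) = 6)
Add(Add(Function('u')(19, r), 330), 1) = Add(Add(6, 330), 1) = Add(336, 1) = 337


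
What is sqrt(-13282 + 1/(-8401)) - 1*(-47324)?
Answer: 47324 + I*sqrt(937401079283)/8401 ≈ 47324.0 + 115.25*I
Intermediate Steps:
sqrt(-13282 + 1/(-8401)) - 1*(-47324) = sqrt(-13282 - 1/8401) + 47324 = sqrt(-111582083/8401) + 47324 = I*sqrt(937401079283)/8401 + 47324 = 47324 + I*sqrt(937401079283)/8401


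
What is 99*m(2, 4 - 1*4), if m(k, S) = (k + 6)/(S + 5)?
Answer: 792/5 ≈ 158.40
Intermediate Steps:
m(k, S) = (6 + k)/(5 + S)
99*m(2, 4 - 1*4) = 99*((6 + 2)/(5 + (4 - 1*4))) = 99*(8/(5 + (4 - 4))) = 99*(8/(5 + 0)) = 99*(8/5) = 792/5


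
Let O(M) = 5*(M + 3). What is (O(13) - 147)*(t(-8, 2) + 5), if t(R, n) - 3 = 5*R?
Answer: 2144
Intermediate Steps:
t(R, n) = 3 + 5*R
O(M) = 15 + 5*M (O(M) = 5*(3 + M) = 15 + 5*M)
(O(13) - 147)*(t(-8, 2) + 5) = ((15 + 5*13) - 147)*((3 + 5*(-8)) + 5) = ((15 + 65) - 147)*((3 - 40) + 5) = (80 - 147)*(-37 + 5) = -67*(-32) = 2144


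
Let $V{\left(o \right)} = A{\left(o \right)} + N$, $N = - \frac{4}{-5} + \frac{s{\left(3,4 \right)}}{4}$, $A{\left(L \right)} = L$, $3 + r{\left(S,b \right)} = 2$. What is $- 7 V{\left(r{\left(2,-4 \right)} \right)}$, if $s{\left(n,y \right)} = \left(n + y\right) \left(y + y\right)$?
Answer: $- \frac{483}{5} \approx -96.6$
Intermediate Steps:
$r{\left(S,b \right)} = -1$ ($r{\left(S,b \right)} = -3 + 2 = -1$)
$s{\left(n,y \right)} = 2 y \left(n + y\right)$ ($s{\left(n,y \right)} = \left(n + y\right) 2 y = 2 y \left(n + y\right)$)
$N = \frac{74}{5}$ ($N = - \frac{4}{-5} + \frac{2 \cdot 4 \left(3 + 4\right)}{4} = \left(-4\right) \left(- \frac{1}{5}\right) + 2 \cdot 4 \cdot 7 \cdot \frac{1}{4} = \frac{4}{5} + 56 \cdot \frac{1}{4} = \frac{4}{5} + 14 = \frac{74}{5} \approx 14.8$)
$V{\left(o \right)} = \frac{74}{5} + o$ ($V{\left(o \right)} = o + \frac{74}{5} = \frac{74}{5} + o$)
$- 7 V{\left(r{\left(2,-4 \right)} \right)} = - 7 \left(\frac{74}{5} - 1\right) = \left(-7\right) \frac{69}{5} = - \frac{483}{5}$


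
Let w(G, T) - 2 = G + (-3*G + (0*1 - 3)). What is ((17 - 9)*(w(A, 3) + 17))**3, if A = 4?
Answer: 262144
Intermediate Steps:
w(G, T) = -1 - 2*G (w(G, T) = 2 + (G + (-3*G + (0*1 - 3))) = 2 + (G + (-3*G + (0 - 3))) = 2 + (G + (-3*G - 3)) = 2 + (G + (-3 - 3*G)) = 2 + (-3 - 2*G) = -1 - 2*G)
((17 - 9)*(w(A, 3) + 17))**3 = ((17 - 9)*((-1 - 2*4) + 17))**3 = (8*((-1 - 8) + 17))**3 = (8*(-9 + 17))**3 = (8*8)**3 = 64**3 = 262144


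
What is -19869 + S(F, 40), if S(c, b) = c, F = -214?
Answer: -20083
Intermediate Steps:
-19869 + S(F, 40) = -19869 - 214 = -20083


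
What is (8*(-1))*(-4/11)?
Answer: 32/11 ≈ 2.9091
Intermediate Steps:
(8*(-1))*(-4/11) = -(-32)/11 = -8*(-4/11) = 32/11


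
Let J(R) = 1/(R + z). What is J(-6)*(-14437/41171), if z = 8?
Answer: -14437/82342 ≈ -0.17533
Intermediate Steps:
J(R) = 1/(8 + R) (J(R) = 1/(R + 8) = 1/(8 + R))
J(-6)*(-14437/41171) = (-14437/41171)/(8 - 6) = (-14437*1/41171)/2 = (½)*(-14437/41171) = -14437/82342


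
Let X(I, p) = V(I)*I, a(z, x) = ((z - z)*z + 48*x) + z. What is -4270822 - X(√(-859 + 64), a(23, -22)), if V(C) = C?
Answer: -4270027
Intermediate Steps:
a(z, x) = z + 48*x (a(z, x) = (0*z + 48*x) + z = (0 + 48*x) + z = 48*x + z = z + 48*x)
X(I, p) = I² (X(I, p) = I*I = I²)
-4270822 - X(√(-859 + 64), a(23, -22)) = -4270822 - (√(-859 + 64))² = -4270822 - (√(-795))² = -4270822 - (I*√795)² = -4270822 - 1*(-795) = -4270822 + 795 = -4270027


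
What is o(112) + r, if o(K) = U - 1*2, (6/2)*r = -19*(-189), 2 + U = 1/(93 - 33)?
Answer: 71581/60 ≈ 1193.0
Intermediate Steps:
U = -119/60 (U = -2 + 1/(93 - 33) = -2 + 1/60 = -119/60 ≈ -1.9833)
r = 1197 (r = (-19*(-189))/3 = (1/3)*3591 = 1197)
o(K) = -239/60 (o(K) = -119/60 - 1*2 = -119/60 - 2 = -239/60)
o(112) + r = -239/60 + 1197 = 71581/60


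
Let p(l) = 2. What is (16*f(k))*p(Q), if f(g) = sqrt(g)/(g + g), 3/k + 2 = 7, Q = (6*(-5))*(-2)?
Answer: 16*sqrt(15)/3 ≈ 20.656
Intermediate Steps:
Q = 60 (Q = -30*(-2) = 60)
k = 3/5 (k = 3/(-2 + 7) = 3/5 ≈ 0.60000)
f(g) = 1/(2*sqrt(g)) (f(g) = sqrt(g)/((2*g)) = (1/(2*g))*sqrt(g) = 1/(2*sqrt(g)))
(16*f(k))*p(Q) = (16*(1/(2*sqrt(3/5))))*2 = (16*((sqrt(15)/3)/2))*2 = (16*(sqrt(15)/6))*2 = (8*sqrt(15)/3)*2 = 16*sqrt(15)/3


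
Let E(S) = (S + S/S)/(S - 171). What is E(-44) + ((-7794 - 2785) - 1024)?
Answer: -58014/5 ≈ -11603.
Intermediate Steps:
E(S) = (1 + S)/(-171 + S) (E(S) = (S + 1)/(-171 + S) = (1 + S)/(-171 + S))
E(-44) + ((-7794 - 2785) - 1024) = (1 - 44)/(-171 - 44) + ((-7794 - 2785) - 1024) = -43/(-215) + (-10579 - 1024) = -1/215*(-43) - 11603 = 1/5 - 11603 = -58014/5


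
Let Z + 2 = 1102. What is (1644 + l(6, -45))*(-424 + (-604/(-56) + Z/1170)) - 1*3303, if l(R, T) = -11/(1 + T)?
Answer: -4463122241/6552 ≈ -6.8119e+5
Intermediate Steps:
Z = 1100 (Z = -2 + 1102 = 1100)
l(R, T) = -11/(1 + T)
(1644 + l(6, -45))*(-424 + (-604/(-56) + Z/1170)) - 1*3303 = (1644 - 11/(1 - 45))*(-424 + (-604/(-56) + 1100/1170)) - 1*3303 = (1644 - 11/(-44))*(-424 + (-604*(-1/56) + 1100*(1/1170))) - 3303 = (1644 - 11*(-1/44))*(-424 + (151/14 + 110/117)) - 3303 = (1644 + ¼)*(-424 + 19207/1638) - 3303 = (6577/4)*(-675305/1638) - 3303 = -4441480985/6552 - 3303 = -4463122241/6552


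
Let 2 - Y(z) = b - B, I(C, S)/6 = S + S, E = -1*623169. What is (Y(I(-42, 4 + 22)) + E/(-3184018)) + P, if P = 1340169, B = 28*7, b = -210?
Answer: 4268421921555/3184018 ≈ 1.3406e+6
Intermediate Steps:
B = 196
E = -623169
I(C, S) = 12*S (I(C, S) = 6*(S + S) = 6*(2*S) = 12*S)
Y(z) = 408 (Y(z) = 2 - (-210 - 1*196) = 2 - (-210 - 196) = 2 - 1*(-406) = 2 + 406 = 408)
(Y(I(-42, 4 + 22)) + E/(-3184018)) + P = (408 - 623169/(-3184018)) + 1340169 = (408 - 623169*(-1/3184018)) + 1340169 = (408 + 623169/3184018) + 1340169 = 1299702513/3184018 + 1340169 = 4268421921555/3184018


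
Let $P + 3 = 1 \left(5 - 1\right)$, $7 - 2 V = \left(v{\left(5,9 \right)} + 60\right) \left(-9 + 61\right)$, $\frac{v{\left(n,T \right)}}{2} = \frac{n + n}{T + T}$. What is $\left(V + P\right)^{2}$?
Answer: $\frac{813333361}{324} \approx 2.5103 \cdot 10^{6}$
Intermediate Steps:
$v{\left(n,T \right)} = \frac{2 n}{T}$ ($v{\left(n,T \right)} = 2 \frac{n + n}{T + T} = 2 \frac{2 n}{2 T} = 2 \cdot 2 n \frac{1}{2 T} = 2 \frac{n}{T} = \frac{2 n}{T}$)
$V = - \frac{28537}{18}$ ($V = \frac{7}{2} - \frac{\left(2 \cdot 5 \cdot \frac{1}{9} + 60\right) \left(-9 + 61\right)}{2} = \frac{7}{2} - \frac{\left(2 \cdot 5 \cdot \frac{1}{9} + 60\right) 52}{2} = \frac{7}{2} - \frac{\left(\frac{10}{9} + 60\right) 52}{2} = \frac{7}{2} - \frac{\frac{550}{9} \cdot 52}{2} = \frac{7}{2} - \frac{14300}{9} = - \frac{28537}{18} \approx -1585.4$)
$P = 1$ ($P = -3 + 1 \left(5 - 1\right) = -3 + 1 \cdot 4 = -3 + 4 = 1$)
$\left(V + P\right)^{2} = \left(- \frac{28537}{18} + 1\right)^{2} = \left(- \frac{28519}{18}\right)^{2} = \frac{813333361}{324}$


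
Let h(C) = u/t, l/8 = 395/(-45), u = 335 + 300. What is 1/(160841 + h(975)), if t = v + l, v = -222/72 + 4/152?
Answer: 50123/8061399103 ≈ 6.2177e-6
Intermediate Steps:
u = 635
v = -697/228 (v = -222*1/72 + 4*(1/152) = -37/12 + 1/38 = -697/228 ≈ -3.0570)
l = -632/9 (l = 8*(395/(-45)) = 8*(395*(-1/45)) = 8*(-79/9) = -632/9 ≈ -70.222)
t = -50123/684 (t = -697/228 - 632/9 = -50123/684 ≈ -73.279)
h(C) = -434340/50123 (h(C) = 635/(-50123/684) = 635*(-684/50123) = -434340/50123)
1/(160841 + h(975)) = 1/(160841 - 434340/50123) = 1/(8061399103/50123) = 50123/8061399103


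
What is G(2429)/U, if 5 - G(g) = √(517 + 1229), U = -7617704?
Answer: -5/7617704 + 3*√194/7617704 ≈ 4.8289e-6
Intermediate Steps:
G(g) = 5 - 3*√194 (G(g) = 5 - √(517 + 1229) = 5 - √1746 = 5 - 3*√194)
G(2429)/U = (5 - 3*√194)/(-7617704) = (5 - 3*√194)*(-1/7617704) = -5/7617704 + 3*√194/7617704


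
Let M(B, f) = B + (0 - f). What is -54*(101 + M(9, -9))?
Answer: -6426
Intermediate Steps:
M(B, f) = B - f
-54*(101 + M(9, -9)) = -54*(101 + (9 - 1*(-9))) = -54*(101 + (9 + 9)) = -54*(101 + 18) = -54*119 = -6426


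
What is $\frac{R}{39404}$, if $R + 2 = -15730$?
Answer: $- \frac{3933}{9851} \approx -0.39925$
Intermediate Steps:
$R = -15732$ ($R = -2 - 15730 = -15732$)
$\frac{R}{39404} = - \frac{15732}{39404} = \left(-15732\right) \frac{1}{39404} = - \frac{3933}{9851}$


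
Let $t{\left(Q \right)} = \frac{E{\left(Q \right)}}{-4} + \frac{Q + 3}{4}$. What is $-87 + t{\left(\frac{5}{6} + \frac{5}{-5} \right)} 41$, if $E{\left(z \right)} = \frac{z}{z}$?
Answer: $- \frac{1637}{24} \approx -68.208$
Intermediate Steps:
$E{\left(z \right)} = 1$
$t{\left(Q \right)} = \frac{1}{2} + \frac{Q}{4}$ ($t{\left(Q \right)} = 1 \frac{1}{-4} + \frac{Q + 3}{4} = 1 \left(- \frac{1}{4}\right) + \left(3 + Q\right) \frac{1}{4} = - \frac{1}{4} + \left(\frac{3}{4} + \frac{Q}{4}\right) = \frac{1}{2} + \frac{Q}{4}$)
$-87 + t{\left(\frac{5}{6} + \frac{5}{-5} \right)} 41 = -87 + \left(\frac{1}{2} + \frac{\frac{5}{6} + \frac{5}{-5}}{4}\right) 41 = -87 + \left(\frac{1}{2} + \frac{5 \cdot \frac{1}{6} + 5 \left(- \frac{1}{5}\right)}{4}\right) 41 = -87 + \left(\frac{1}{2} + \frac{\frac{5}{6} - 1}{4}\right) 41 = -87 + \left(\frac{1}{2} + \frac{1}{4} \left(- \frac{1}{6}\right)\right) 41 = -87 + \left(\frac{1}{2} - \frac{1}{24}\right) 41 = -87 + \frac{11}{24} \cdot 41 = -87 + \frac{451}{24} = - \frac{1637}{24}$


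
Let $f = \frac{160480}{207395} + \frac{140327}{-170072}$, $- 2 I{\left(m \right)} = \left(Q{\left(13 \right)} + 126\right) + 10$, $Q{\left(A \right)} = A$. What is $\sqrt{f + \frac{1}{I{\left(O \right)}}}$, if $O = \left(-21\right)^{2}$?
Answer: $\frac{i \sqrt{17880858593373305886090}}{525554028356} \approx 0.25444 i$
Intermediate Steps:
$O = 441$
$I{\left(m \right)} = - \frac{149}{2}$ ($I{\left(m \right)} = - \frac{\left(13 + 126\right) + 10}{2} = - \frac{139 + 10}{2} = \left(- \frac{1}{2}\right) 149 = - \frac{149}{2}$)
$f = - \frac{361992721}{7054416488}$ ($f = 160480 \cdot \frac{1}{207395} + 140327 \left(- \frac{1}{170072}\right) = \frac{32096}{41479} - \frac{140327}{170072} = - \frac{361992721}{7054416488} \approx -0.051314$)
$\sqrt{f + \frac{1}{I{\left(O \right)}}} = \sqrt{- \frac{361992721}{7054416488} + \frac{1}{- \frac{149}{2}}} = \sqrt{- \frac{361992721}{7054416488} - \frac{2}{149}} = \sqrt{- \frac{68045748405}{1051108056712}} = \frac{i \sqrt{17880858593373305886090}}{525554028356}$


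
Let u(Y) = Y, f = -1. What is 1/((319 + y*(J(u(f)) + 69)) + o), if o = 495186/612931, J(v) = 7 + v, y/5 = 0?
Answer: 612931/196020175 ≈ 0.0031269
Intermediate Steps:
y = 0 (y = 5*0 = 0)
o = 495186/612931 (o = 495186*(1/612931) = 495186/612931 ≈ 0.80790)
1/((319 + y*(J(u(f)) + 69)) + o) = 1/((319 + 0*((7 - 1) + 69)) + 495186/612931) = 1/((319 + 0*(6 + 69)) + 495186/612931) = 1/((319 + 0*75) + 495186/612931) = 1/((319 + 0) + 495186/612931) = 1/(319 + 495186/612931) = 1/(196020175/612931) = 612931/196020175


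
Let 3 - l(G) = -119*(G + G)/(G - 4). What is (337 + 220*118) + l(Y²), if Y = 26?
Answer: 318473/12 ≈ 26539.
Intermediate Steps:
l(G) = 3 + 238*G/(-4 + G) (l(G) = 3 - (-119)*(G + G)/(G - 4) = 3 - (-119)*(2*G)/(-4 + G) = 3 - (-119)*2*G/(-4 + G) = 3 - (-238)*G/(-4 + G) = 3 + 238*G/(-4 + G))
(337 + 220*118) + l(Y²) = (337 + 220*118) + (-12 + 241*26²)/(-4 + 26²) = (337 + 25960) + (-12 + 241*676)/(-4 + 676) = 26297 + (-12 + 162916)/672 = 26297 + (1/672)*162904 = 26297 + 2909/12 = 318473/12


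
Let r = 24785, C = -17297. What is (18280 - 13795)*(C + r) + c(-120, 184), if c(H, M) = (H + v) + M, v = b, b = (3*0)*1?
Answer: 33583744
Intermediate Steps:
b = 0 (b = 0*1 = 0)
v = 0
c(H, M) = H + M (c(H, M) = (H + 0) + M = H + M)
(18280 - 13795)*(C + r) + c(-120, 184) = (18280 - 13795)*(-17297 + 24785) + (-120 + 184) = 4485*7488 + 64 = 33583680 + 64 = 33583744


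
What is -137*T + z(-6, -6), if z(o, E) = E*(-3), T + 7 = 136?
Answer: -17655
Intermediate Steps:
T = 129 (T = -7 + 136 = 129)
z(o, E) = -3*E
-137*T + z(-6, -6) = -137*129 - 3*(-6) = -17673 + 18 = -17655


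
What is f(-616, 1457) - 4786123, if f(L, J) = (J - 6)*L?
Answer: -5679939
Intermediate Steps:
f(L, J) = L*(-6 + J) (f(L, J) = (-6 + J)*L = L*(-6 + J))
f(-616, 1457) - 4786123 = -616*(-6 + 1457) - 4786123 = -616*1451 - 4786123 = -893816 - 4786123 = -5679939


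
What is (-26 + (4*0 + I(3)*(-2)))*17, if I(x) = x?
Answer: -544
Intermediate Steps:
(-26 + (4*0 + I(3)*(-2)))*17 = (-26 + (4*0 + 3*(-2)))*17 = (-26 + (0 - 6))*17 = (-26 - 6)*17 = -32*17 = -544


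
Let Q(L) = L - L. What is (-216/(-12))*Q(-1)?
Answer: 0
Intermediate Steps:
Q(L) = 0
(-216/(-12))*Q(-1) = -216/(-12)*0 = -216*(-1)/12*0 = -8*(-9/4)*0 = 18*0 = 0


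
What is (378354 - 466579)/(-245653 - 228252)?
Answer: 17645/94781 ≈ 0.18617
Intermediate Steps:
(378354 - 466579)/(-245653 - 228252) = -88225/(-473905) = -88225*(-1/473905) = 17645/94781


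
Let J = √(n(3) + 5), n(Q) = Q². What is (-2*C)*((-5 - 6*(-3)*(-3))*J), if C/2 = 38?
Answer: 8968*√14 ≈ 33555.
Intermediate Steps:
C = 76 (C = 2*38 = 76)
J = √14 (J = √(3² + 5) = √(9 + 5) = √14 ≈ 3.7417)
(-2*C)*((-5 - 6*(-3)*(-3))*J) = (-2*76)*((-5 - 6*(-3)*(-3))*√14) = -152*(-5 - (-18)*(-3))*√14 = -152*(-5 - 1*54)*√14 = -152*(-5 - 54)*√14 = -(-8968)*√14 = 8968*√14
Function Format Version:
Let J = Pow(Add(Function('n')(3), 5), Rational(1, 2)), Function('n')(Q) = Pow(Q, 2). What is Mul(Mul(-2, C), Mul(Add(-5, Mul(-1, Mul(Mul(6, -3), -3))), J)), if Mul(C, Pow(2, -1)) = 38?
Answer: Mul(8968, Pow(14, Rational(1, 2))) ≈ 33555.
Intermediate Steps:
C = 76 (C = Mul(2, 38) = 76)
J = Pow(14, Rational(1, 2)) (J = Pow(Add(Pow(3, 2), 5), Rational(1, 2)) = Pow(Add(9, 5), Rational(1, 2)) = Pow(14, Rational(1, 2)) ≈ 3.7417)
Mul(Mul(-2, C), Mul(Add(-5, Mul(-1, Mul(Mul(6, -3), -3))), J)) = Mul(Mul(-2, 76), Mul(Add(-5, Mul(-1, Mul(Mul(6, -3), -3))), Pow(14, Rational(1, 2)))) = Mul(-152, Mul(Add(-5, Mul(-1, Mul(-18, -3))), Pow(14, Rational(1, 2)))) = Mul(-152, Mul(Add(-5, Mul(-1, 54)), Pow(14, Rational(1, 2)))) = Mul(-152, Mul(Add(-5, -54), Pow(14, Rational(1, 2)))) = Mul(-152, Mul(-59, Pow(14, Rational(1, 2)))) = Mul(8968, Pow(14, Rational(1, 2)))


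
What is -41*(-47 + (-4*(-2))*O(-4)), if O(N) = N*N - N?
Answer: -4633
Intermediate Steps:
O(N) = N**2 - N
-41*(-47 + (-4*(-2))*O(-4)) = -41*(-47 + (-4*(-2))*(-4*(-1 - 4))) = -41*(-47 + 8*(-4*(-5))) = -41*(-47 + 8*20) = -41*(-47 + 160) = -41*113 = -4633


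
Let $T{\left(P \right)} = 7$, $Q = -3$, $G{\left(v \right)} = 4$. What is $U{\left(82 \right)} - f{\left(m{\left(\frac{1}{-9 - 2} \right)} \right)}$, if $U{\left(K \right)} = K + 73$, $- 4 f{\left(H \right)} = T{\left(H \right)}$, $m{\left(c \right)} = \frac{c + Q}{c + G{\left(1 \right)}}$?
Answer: $\frac{627}{4} \approx 156.75$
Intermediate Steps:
$m{\left(c \right)} = \frac{-3 + c}{4 + c}$ ($m{\left(c \right)} = \frac{c - 3}{c + 4} = \frac{-3 + c}{4 + c}$)
$f{\left(H \right)} = - \frac{7}{4}$ ($f{\left(H \right)} = \left(- \frac{1}{4}\right) 7 = - \frac{7}{4}$)
$U{\left(K \right)} = 73 + K$
$U{\left(82 \right)} - f{\left(m{\left(\frac{1}{-9 - 2} \right)} \right)} = \left(73 + 82\right) - - \frac{7}{4} = 155 + \frac{7}{4} = \frac{627}{4}$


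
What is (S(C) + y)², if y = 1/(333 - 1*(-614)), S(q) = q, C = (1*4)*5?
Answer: 358761481/896809 ≈ 400.04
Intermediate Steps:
C = 20 (C = 4*5 = 20)
y = 1/947 (y = 1/(333 + 614) = 1/947 ≈ 0.0010560)
(S(C) + y)² = (20 + 1/947)² = (18941/947)² = 358761481/896809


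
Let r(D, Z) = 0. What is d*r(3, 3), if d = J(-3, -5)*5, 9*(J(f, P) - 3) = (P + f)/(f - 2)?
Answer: 0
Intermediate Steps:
J(f, P) = 3 + (P + f)/(9*(-2 + f)) (J(f, P) = 3 + ((P + f)/(f - 2))/9 = 3 + ((P + f)/(-2 + f))/9 = 3 + (P + f)/(9*(-2 + f)))
d = 143/9 (d = ((-54 - 5 + 28*(-3))/(9*(-2 - 3)))*5 = ((⅑)*(-54 - 5 - 84)/(-5))*5 = ((⅑)*(-⅕)*(-143))*5 = (143/45)*5 = 143/9 ≈ 15.889)
d*r(3, 3) = (143/9)*0 = 0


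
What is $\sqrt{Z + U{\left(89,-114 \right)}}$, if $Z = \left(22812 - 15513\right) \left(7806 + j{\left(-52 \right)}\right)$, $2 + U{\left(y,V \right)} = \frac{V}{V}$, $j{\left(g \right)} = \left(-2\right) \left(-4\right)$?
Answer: $\sqrt{57034385} \approx 7552.1$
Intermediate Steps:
$j{\left(g \right)} = 8$
$U{\left(y,V \right)} = -1$ ($U{\left(y,V \right)} = -2 + \frac{V}{V} = -2 + 1 = -1$)
$Z = 57034386$ ($Z = \left(22812 - 15513\right) \left(7806 + 8\right) = 7299 \cdot 7814 = 57034386$)
$\sqrt{Z + U{\left(89,-114 \right)}} = \sqrt{57034386 - 1} = \sqrt{57034385}$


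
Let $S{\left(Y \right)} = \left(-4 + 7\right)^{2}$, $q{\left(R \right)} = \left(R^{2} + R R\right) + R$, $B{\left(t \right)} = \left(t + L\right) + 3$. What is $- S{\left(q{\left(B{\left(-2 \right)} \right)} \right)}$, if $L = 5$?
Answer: $-9$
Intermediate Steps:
$B{\left(t \right)} = 8 + t$ ($B{\left(t \right)} = \left(t + 5\right) + 3 = \left(5 + t\right) + 3 = 8 + t$)
$q{\left(R \right)} = R + 2 R^{2}$ ($q{\left(R \right)} = \left(R^{2} + R^{2}\right) + R = 2 R^{2} + R = R + 2 R^{2}$)
$S{\left(Y \right)} = 9$ ($S{\left(Y \right)} = 3^{2} = 9$)
$- S{\left(q{\left(B{\left(-2 \right)} \right)} \right)} = \left(-1\right) 9 = -9$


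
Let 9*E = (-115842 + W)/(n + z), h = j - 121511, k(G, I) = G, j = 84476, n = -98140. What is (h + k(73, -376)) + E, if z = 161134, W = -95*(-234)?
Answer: -3492591944/94491 ≈ -36962.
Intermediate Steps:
W = 22230
h = -37035 (h = 84476 - 121511 = -37035)
E = -15602/94491 (E = ((-115842 + 22230)/(-98140 + 161134))/9 = (-93612/62994)/9 = (-93612*1/62994)/9 = (⅑)*(-15602/10499) = -15602/94491 ≈ -0.16512)
(h + k(73, -376)) + E = (-37035 + 73) - 15602/94491 = -36962 - 15602/94491 = -3492591944/94491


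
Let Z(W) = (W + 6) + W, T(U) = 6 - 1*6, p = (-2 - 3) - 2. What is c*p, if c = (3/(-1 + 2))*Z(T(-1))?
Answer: -126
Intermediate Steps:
p = -7 (p = -5 - 2 = -7)
T(U) = 0 (T(U) = 6 - 6 = 0)
Z(W) = 6 + 2*W (Z(W) = (6 + W) + W = 6 + 2*W)
c = 18 (c = (3/(-1 + 2))*(6 + 2*0) = (3/1)*(6 + 0) = (3*1)*6 = 3*6 = 18)
c*p = 18*(-7) = -126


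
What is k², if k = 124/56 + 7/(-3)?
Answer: 25/1764 ≈ 0.014172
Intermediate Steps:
k = -5/42 (k = 124*(1/56) + 7*(-⅓) = 31/14 - 7/3 = -5/42 ≈ -0.11905)
k² = (-5/42)² = 25/1764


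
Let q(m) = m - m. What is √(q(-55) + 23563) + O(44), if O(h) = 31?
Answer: 31 + √23563 ≈ 184.50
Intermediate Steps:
q(m) = 0
√(q(-55) + 23563) + O(44) = √(0 + 23563) + 31 = √23563 + 31 = 31 + √23563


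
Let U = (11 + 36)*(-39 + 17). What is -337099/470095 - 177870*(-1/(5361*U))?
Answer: -29579513936/39482808955 ≈ -0.74917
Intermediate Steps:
U = -1034 (U = 47*(-22) = -1034)
-337099/470095 - 177870*(-1/(5361*U)) = -337099/470095 - 177870/((-5361*(-1034))) = -337099*1/470095 - 177870/5543274 = -337099/470095 - 177870*1/5543274 = -337099/470095 - 2695/83989 = -29579513936/39482808955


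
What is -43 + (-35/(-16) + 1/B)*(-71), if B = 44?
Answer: -35187/176 ≈ -199.93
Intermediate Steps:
-43 + (-35/(-16) + 1/B)*(-71) = -43 + (-35/(-16) + 1/44)*(-71) = -43 + (-35*(-1/16) + 1*(1/44))*(-71) = -43 + (35/16 + 1/44)*(-71) = -43 + (389/176)*(-71) = -43 - 27619/176 = -35187/176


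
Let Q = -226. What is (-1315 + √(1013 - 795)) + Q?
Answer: -1541 + √218 ≈ -1526.2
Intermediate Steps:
(-1315 + √(1013 - 795)) + Q = (-1315 + √(1013 - 795)) - 226 = (-1315 + √218) - 226 = -1541 + √218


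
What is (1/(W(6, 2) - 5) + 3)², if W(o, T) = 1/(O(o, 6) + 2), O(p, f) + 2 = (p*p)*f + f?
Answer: 9641025/1229881 ≈ 7.8390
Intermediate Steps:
O(p, f) = -2 + f + f*p² (O(p, f) = -2 + ((p*p)*f + f) = -2 + (p²*f + f) = -2 + (f*p² + f) = -2 + (f + f*p²) = -2 + f + f*p²)
W(o, T) = 1/(6 + 6*o²) (W(o, T) = 1/((-2 + 6 + 6*o²) + 2) = 1/((4 + 6*o²) + 2) = 1/(6 + 6*o²))
(1/(W(6, 2) - 5) + 3)² = (1/(1/(6*(1 + 6²)) - 5) + 3)² = (1/(1/(6*(1 + 36)) - 5) + 3)² = (1/((⅙)/37 - 5) + 3)² = (1/((⅙)*(1/37) - 5) + 3)² = (1/(1/222 - 5) + 3)² = (1/(-1109/222) + 3)² = (-222/1109 + 3)² = (3105/1109)² = 9641025/1229881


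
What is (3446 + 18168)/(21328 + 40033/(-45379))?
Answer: 980821706/967803279 ≈ 1.0135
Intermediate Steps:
(3446 + 18168)/(21328 + 40033/(-45379)) = 21614/(21328 + 40033*(-1/45379)) = 21614/(21328 - 40033/45379) = 21614/(967803279/45379) = 21614*(45379/967803279) = 980821706/967803279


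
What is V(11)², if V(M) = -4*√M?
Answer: 176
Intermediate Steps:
V(11)² = (-4*√11)² = 176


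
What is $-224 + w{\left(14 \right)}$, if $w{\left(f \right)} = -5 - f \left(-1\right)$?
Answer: $-215$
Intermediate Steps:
$w{\left(f \right)} = -5 + f$ ($w{\left(f \right)} = -5 - - f = -5 + f$)
$-224 + w{\left(14 \right)} = -224 + \left(-5 + 14\right) = -224 + 9 = -215$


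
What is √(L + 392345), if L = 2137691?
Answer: 2*√632509 ≈ 1590.6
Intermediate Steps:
√(L + 392345) = √(2137691 + 392345) = √2530036 = 2*√632509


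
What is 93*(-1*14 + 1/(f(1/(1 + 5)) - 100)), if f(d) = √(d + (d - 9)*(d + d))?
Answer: -4691850/3601 - 279*I/18005 ≈ -1302.9 - 0.015496*I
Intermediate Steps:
f(d) = √(d + 2*d*(-9 + d)) (f(d) = √(d + (-9 + d)*(2*d)) = √(d + 2*d*(-9 + d)))
93*(-1*14 + 1/(f(1/(1 + 5)) - 100)) = 93*(-1*14 + 1/(√((-17 + 2/(1 + 5))/(1 + 5)) - 100)) = 93*(-14 + 1/(√((-17 + 2/6)/6) - 100)) = 93*(-14 + 1/(√((-17 + 2*(⅙))/6) - 100)) = 93*(-14 + 1/(√((-17 + ⅓)/6) - 100)) = 93*(-14 + 1/(√((⅙)*(-50/3)) - 100)) = 93*(-14 + 1/(√(-25/9) - 100)) = 93*(-14 + 1/(5*I/3 - 100)) = 93*(-14 + 1/(-100 + 5*I/3)) = 93*(-14 + 9*(-100 - 5*I/3)/90025) = -1302 + 837*(-100 - 5*I/3)/90025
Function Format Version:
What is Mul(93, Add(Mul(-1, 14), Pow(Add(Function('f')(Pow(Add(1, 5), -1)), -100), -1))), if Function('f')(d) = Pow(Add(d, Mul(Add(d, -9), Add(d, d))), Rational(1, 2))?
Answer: Add(Rational(-4691850, 3601), Mul(Rational(-279, 18005), I)) ≈ Add(-1302.9, Mul(-0.015496, I))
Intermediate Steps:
Function('f')(d) = Pow(Add(d, Mul(2, d, Add(-9, d))), Rational(1, 2)) (Function('f')(d) = Pow(Add(d, Mul(Add(-9, d), Mul(2, d))), Rational(1, 2)) = Pow(Add(d, Mul(2, d, Add(-9, d))), Rational(1, 2)))
Mul(93, Add(Mul(-1, 14), Pow(Add(Function('f')(Pow(Add(1, 5), -1)), -100), -1))) = Mul(93, Add(Mul(-1, 14), Pow(Add(Pow(Mul(Pow(Add(1, 5), -1), Add(-17, Mul(2, Pow(Add(1, 5), -1)))), Rational(1, 2)), -100), -1))) = Mul(93, Add(-14, Pow(Add(Pow(Mul(Pow(6, -1), Add(-17, Mul(2, Pow(6, -1)))), Rational(1, 2)), -100), -1))) = Mul(93, Add(-14, Pow(Add(Pow(Mul(Rational(1, 6), Add(-17, Mul(2, Rational(1, 6)))), Rational(1, 2)), -100), -1))) = Mul(93, Add(-14, Pow(Add(Pow(Mul(Rational(1, 6), Add(-17, Rational(1, 3))), Rational(1, 2)), -100), -1))) = Mul(93, Add(-14, Pow(Add(Pow(Mul(Rational(1, 6), Rational(-50, 3)), Rational(1, 2)), -100), -1))) = Mul(93, Add(-14, Pow(Add(Pow(Rational(-25, 9), Rational(1, 2)), -100), -1))) = Mul(93, Add(-14, Pow(Add(Mul(Rational(5, 3), I), -100), -1))) = Mul(93, Add(-14, Pow(Add(-100, Mul(Rational(5, 3), I)), -1))) = Mul(93, Add(-14, Mul(Rational(9, 90025), Add(-100, Mul(Rational(-5, 3), I))))) = Add(-1302, Mul(Rational(837, 90025), Add(-100, Mul(Rational(-5, 3), I))))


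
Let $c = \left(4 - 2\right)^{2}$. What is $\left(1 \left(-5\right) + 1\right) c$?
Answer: $-16$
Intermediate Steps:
$c = 4$ ($c = 2^{2} = 4$)
$\left(1 \left(-5\right) + 1\right) c = \left(1 \left(-5\right) + 1\right) 4 = \left(-5 + 1\right) 4 = \left(-4\right) 4 = -16$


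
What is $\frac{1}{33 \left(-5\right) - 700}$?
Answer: $- \frac{1}{865} \approx -0.0011561$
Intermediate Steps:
$\frac{1}{33 \left(-5\right) - 700} = \frac{1}{-165 - 700} = \frac{1}{-865} = - \frac{1}{865}$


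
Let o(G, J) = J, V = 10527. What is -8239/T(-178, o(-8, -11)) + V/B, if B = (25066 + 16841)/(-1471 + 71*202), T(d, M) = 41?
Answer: 28469628/9389 ≈ 3032.2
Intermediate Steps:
B = 687/211 (B = 41907/(-1471 + 14342) = 41907/12871 = 41907*(1/12871) = 687/211 ≈ 3.2559)
-8239/T(-178, o(-8, -11)) + V/B = -8239/41 + 10527/(687/211) = -8239*1/41 + 10527*(211/687) = -8239/41 + 740399/229 = 28469628/9389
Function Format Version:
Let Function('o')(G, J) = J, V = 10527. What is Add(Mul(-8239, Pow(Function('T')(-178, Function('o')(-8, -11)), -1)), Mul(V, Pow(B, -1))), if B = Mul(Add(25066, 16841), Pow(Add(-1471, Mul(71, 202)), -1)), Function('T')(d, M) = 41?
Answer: Rational(28469628, 9389) ≈ 3032.2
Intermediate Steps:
B = Rational(687, 211) (B = Mul(41907, Pow(Add(-1471, 14342), -1)) = Mul(41907, Pow(12871, -1)) = Mul(41907, Rational(1, 12871)) = Rational(687, 211) ≈ 3.2559)
Add(Mul(-8239, Pow(Function('T')(-178, Function('o')(-8, -11)), -1)), Mul(V, Pow(B, -1))) = Add(Mul(-8239, Pow(41, -1)), Mul(10527, Pow(Rational(687, 211), -1))) = Add(Mul(-8239, Rational(1, 41)), Mul(10527, Rational(211, 687))) = Add(Rational(-8239, 41), Rational(740399, 229)) = Rational(28469628, 9389)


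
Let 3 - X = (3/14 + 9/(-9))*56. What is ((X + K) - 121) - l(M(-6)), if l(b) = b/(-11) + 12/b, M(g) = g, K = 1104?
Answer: 11346/11 ≈ 1031.5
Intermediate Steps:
X = 47 (X = 3 - (3/14 + 9/(-9))*56 = 3 - (3*(1/14) + 9*(-⅑))*56 = 3 - (3/14 - 1)*56 = 3 - (-11)*56/14 = 3 - 1*(-44) = 3 + 44 = 47)
l(b) = 12/b - b/11 (l(b) = b*(-1/11) + 12/b = -b/11 + 12/b = 12/b - b/11)
((X + K) - 121) - l(M(-6)) = ((47 + 1104) - 121) - (12/(-6) - 1/11*(-6)) = (1151 - 121) - (12*(-⅙) + 6/11) = 1030 - (-2 + 6/11) = 1030 - 1*(-16/11) = 1030 + 16/11 = 11346/11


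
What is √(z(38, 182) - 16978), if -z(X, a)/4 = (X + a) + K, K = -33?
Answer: I*√17726 ≈ 133.14*I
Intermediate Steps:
z(X, a) = 132 - 4*X - 4*a (z(X, a) = -4*((X + a) - 33) = -4*(-33 + X + a) = 132 - 4*X - 4*a)
√(z(38, 182) - 16978) = √((132 - 4*38 - 4*182) - 16978) = √((132 - 152 - 728) - 16978) = √(-748 - 16978) = √(-17726) = I*√17726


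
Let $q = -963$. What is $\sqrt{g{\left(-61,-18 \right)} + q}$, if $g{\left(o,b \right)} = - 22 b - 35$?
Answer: $i \sqrt{602} \approx 24.536 i$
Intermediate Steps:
$g{\left(o,b \right)} = -35 - 22 b$
$\sqrt{g{\left(-61,-18 \right)} + q} = \sqrt{\left(-35 - -396\right) - 963} = \sqrt{\left(-35 + 396\right) - 963} = \sqrt{361 - 963} = \sqrt{-602} = i \sqrt{602}$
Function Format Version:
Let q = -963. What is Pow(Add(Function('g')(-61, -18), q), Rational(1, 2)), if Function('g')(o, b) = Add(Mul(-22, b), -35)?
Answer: Mul(I, Pow(602, Rational(1, 2))) ≈ Mul(24.536, I)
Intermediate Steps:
Function('g')(o, b) = Add(-35, Mul(-22, b))
Pow(Add(Function('g')(-61, -18), q), Rational(1, 2)) = Pow(Add(Add(-35, Mul(-22, -18)), -963), Rational(1, 2)) = Pow(Add(Add(-35, 396), -963), Rational(1, 2)) = Pow(Add(361, -963), Rational(1, 2)) = Pow(-602, Rational(1, 2)) = Mul(I, Pow(602, Rational(1, 2)))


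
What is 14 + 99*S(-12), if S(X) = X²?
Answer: 14270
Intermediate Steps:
14 + 99*S(-12) = 14 + 99*(-12)² = 14 + 99*144 = 14 + 14256 = 14270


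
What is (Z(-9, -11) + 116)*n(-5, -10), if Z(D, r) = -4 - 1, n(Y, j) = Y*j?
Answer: 5550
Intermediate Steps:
Z(D, r) = -5
(Z(-9, -11) + 116)*n(-5, -10) = (-5 + 116)*(-5*(-10)) = 111*50 = 5550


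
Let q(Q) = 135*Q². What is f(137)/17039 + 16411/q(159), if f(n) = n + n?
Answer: 1214771219/58152999465 ≈ 0.020889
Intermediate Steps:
f(n) = 2*n
f(137)/17039 + 16411/q(159) = (2*137)/17039 + 16411/((135*159²)) = 274*(1/17039) + 16411/((135*25281)) = 274/17039 + 16411/3412935 = 1214771219/58152999465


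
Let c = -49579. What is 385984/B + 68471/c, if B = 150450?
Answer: 4417619393/3729580275 ≈ 1.1845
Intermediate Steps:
385984/B + 68471/c = 385984/150450 + 68471/(-49579) = 385984*(1/150450) + 68471*(-1/49579) = 192992/75225 - 68471/49579 = 4417619393/3729580275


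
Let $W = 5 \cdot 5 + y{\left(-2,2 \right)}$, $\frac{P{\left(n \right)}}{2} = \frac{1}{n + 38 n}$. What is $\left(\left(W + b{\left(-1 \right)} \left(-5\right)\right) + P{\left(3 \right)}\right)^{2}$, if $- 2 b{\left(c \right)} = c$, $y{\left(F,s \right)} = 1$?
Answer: $\frac{30283009}{54756} \approx 553.05$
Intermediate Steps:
$b{\left(c \right)} = - \frac{c}{2}$
$P{\left(n \right)} = \frac{2}{39 n}$ ($P{\left(n \right)} = \frac{2}{n + 38 n} = \frac{2}{39 n}$)
$W = 26$ ($W = 5 \cdot 5 + 1 = 25 + 1 = 26$)
$\left(\left(W + b{\left(-1 \right)} \left(-5\right)\right) + P{\left(3 \right)}\right)^{2} = \left(\left(26 + \left(- \frac{1}{2}\right) \left(-1\right) \left(-5\right)\right) + \frac{2}{39 \cdot 3}\right)^{2} = \left(\left(26 + \frac{1}{2} \left(-5\right)\right) + \frac{2}{39} \cdot \frac{1}{3}\right)^{2} = \left(\left(26 - \frac{5}{2}\right) + \frac{2}{117}\right)^{2} = \left(\frac{47}{2} + \frac{2}{117}\right)^{2} = \left(\frac{5503}{234}\right)^{2} = \frac{30283009}{54756}$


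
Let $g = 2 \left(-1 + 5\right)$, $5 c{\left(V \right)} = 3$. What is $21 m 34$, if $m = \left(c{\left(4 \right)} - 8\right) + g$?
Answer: $\frac{2142}{5} \approx 428.4$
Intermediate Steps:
$c{\left(V \right)} = \frac{3}{5}$ ($c{\left(V \right)} = \frac{1}{5} \cdot 3 = \frac{3}{5}$)
$g = 8$ ($g = 2 \cdot 4 = 8$)
$m = \frac{3}{5}$ ($m = \left(\frac{3}{5} - 8\right) + 8 = - \frac{37}{5} + 8 = \frac{3}{5} \approx 0.6$)
$21 m 34 = 21 \cdot \frac{3}{5} \cdot 34 = \frac{63}{5} \cdot 34 = \frac{2142}{5}$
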